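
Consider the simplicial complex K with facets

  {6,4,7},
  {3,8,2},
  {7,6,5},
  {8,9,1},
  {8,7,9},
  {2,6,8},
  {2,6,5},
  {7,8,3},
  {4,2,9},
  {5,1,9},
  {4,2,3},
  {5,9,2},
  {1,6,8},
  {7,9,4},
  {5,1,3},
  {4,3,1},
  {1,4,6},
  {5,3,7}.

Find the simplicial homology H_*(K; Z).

We work with the vertex ordering 1 < 2 < 3 < 4 < 5 < 6 < 7 < 8 < 9. The simplices of K, each written with vertices in increasing order, are:

  0-simplices (9): [1], [2], [3], [4], [5], [6], [7], [8], [9]
  1-simplices (27): (27 of them)
  2-simplices (18): [1,3,4], [1,3,5], [1,4,6], [1,5,9], [1,6,8], [1,8,9], [2,3,4], [2,3,8], [2,4,9], [2,5,6], [2,5,9], [2,6,8], [3,5,7], [3,7,8], [4,6,7], [4,7,9], [5,6,7], [7,8,9]

Hence C_0 ≅ Z^9, C_1 ≅ Z^27, C_2 ≅ Z^18.

The boundary map ∂_1: C_1 → C_0 maps an edge to its endpoints' difference, ∂[p,q] = q − p. For instance
  ∂[3,7] = [7] − [3].
As a 9×27 matrix over Z this has rank 8, with invariant factors (1,1,1,1,1,1,1,1).

∂_2: C_2 → C_1 acts by ∂[p,q,r] = [q,r] − [p,r] + [p,q]. For instance
  ∂[3,7,8] = [7,8] − [3,8] + [3,7],
  ∂[7,8,9] = [8,9] − [7,9] + [7,8].
As a 27×18 matrix over Z this has rank 17, with invariant factors (1,1,1,1,1,1,1,1,1,1,1,1,1,1,1,1,1).

From H_k ≅ ker(∂_k) / im(∂_{k+1}) we obtain:

  H_0: rank C_0 − rank ∂_1 = 9 − 8 = 1, and the invariant factors of ∂_1 are all 1, so H_0 = Z.
  H_1: rank ker ∂_1 − rank ∂_2 = (27 − 8) − 17 = 2, and the invariant factors of ∂_2 are all 1, so H_1 = Z^2.
  H_2: rank ker ∂_2 − rank ∂_3 = (18 − 17) − 0 = 1, and there is no ∂_3, so H_2 = Z.

H_0 = Z,  H_1 = Z^2,  H_2 = Z.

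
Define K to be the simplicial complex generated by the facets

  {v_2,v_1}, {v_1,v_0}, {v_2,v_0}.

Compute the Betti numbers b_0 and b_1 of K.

We work with the vertex ordering v_0 < v_1 < v_2. The simplices of K, each written with vertices in increasing order, are:

  0-simplices (3): [v_0], [v_1], [v_2]
  1-simplices (3): [v_0,v_1], [v_0,v_2], [v_1,v_2]

giving chain groups C_0 ≅ Z^3, C_1 ≅ Z^3.

The boundary map ∂_1: C_1 → C_0 is given by ∂[p,q] = [q] − [p]. For instance
  ∂[v_0,v_1] = [v_1] − [v_0].
As a 3×3 matrix over Z this has rank 2, with invariant factors (1,1).

Now H_k = ker ∂_k / im ∂_{k+1}, so:

  H_0: rank C_0 − rank ∂_1 = 3 − 2 = 1, and the invariant factors of ∂_1 are all 1, so H_0 = Z.
  H_1: rank ker ∂_1 − rank ∂_2 = (3 − 2) − 0 = 1, and there is no ∂_2, so H_1 = Z.

As a check, the Euler characteristic is 3 − 3 = 0, which agrees with 1 − 1 = 0.
(K is a triangulation of the circle S^1.)

Hence the Betti numbers are b_0 = 1, b_1 = 1.

b_0 = 1, b_1 = 1.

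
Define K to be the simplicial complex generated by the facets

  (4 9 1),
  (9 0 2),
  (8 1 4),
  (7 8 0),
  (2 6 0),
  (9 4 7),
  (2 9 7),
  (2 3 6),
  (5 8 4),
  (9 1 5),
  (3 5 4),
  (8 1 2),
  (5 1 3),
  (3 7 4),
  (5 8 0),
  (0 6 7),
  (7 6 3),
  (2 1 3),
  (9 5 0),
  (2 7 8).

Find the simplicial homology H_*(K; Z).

H_0 = Z,  H_1 = Z ⊕ Z/2Z,  H_2 = 0.

Fix the vertex order 0 < 1 < 2 < 3 < 4 < 5 < 6 < 7 < 8 < 9 and write every simplex with vertices in increasing order. Then dim K = 2 and the simplices of K are:

  0-simplices (10): [0], [1], [2], [3], [4], [5], [6], [7], [8], [9]
  1-simplices (30): (30 of them)
  2-simplices (20): (20 of them)

giving chain groups C_0 ≅ Z^10, C_1 ≅ Z^30, C_2 ≅ Z^20.

The boundary map ∂_1: C_1 → C_0 sends each edge [p,q] (with p < q) to q − p. For instance
  ∂[1,4] = [4] − [1].
The 10×30 boundary matrix has rank 9 and Smith normal form diag(1,1,1,1,1,1,1,1,1).

∂_2: C_2 → C_1 acts by ∂[p,q,r] = [q,r] − [p,r] + [p,q]. For instance
  ∂[1,3,5] = [3,5] − [1,5] + [1,3],
  ∂[0,7,8] = [7,8] − [0,8] + [0,7].
This gives a 30×20 integer matrix of rank 20; reducing to Smith normal form yields diagonal entries (1,1,1,1,1,1,1,1,1,1,1,1,1,1,1,1,1,1,1,2).

Reading off H_k = ker ∂_k / im ∂_{k+1}:

  H_0: rank C_0 − rank ∂_1 = 10 − 9 = 1, and the invariant factors of ∂_1 are all 1, so H_0 ≅ Z.
  H_1: rank ker ∂_1 − rank ∂_2 = (30 − 9) − 20 = 1, and ∂_2 has invariant factor 2 > 1, so H_1 ≅ Z ⊕ Z/2Z.
  H_2: rank ker ∂_2 − rank ∂_3 = (20 − 20) − 0 = 0, and there is no ∂_3, so H_2 ≅ 0.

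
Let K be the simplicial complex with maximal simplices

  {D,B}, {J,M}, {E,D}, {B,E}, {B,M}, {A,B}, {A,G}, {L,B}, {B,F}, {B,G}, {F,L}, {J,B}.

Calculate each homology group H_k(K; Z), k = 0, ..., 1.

Take the total order A < B < D < E < F < G < J < L < M on the vertex set. Then K (dimension 1) consists of the simplices:

  0-simplices (9): A, B, D, E, F, G, J, L, M
  1-simplices (12): AB, AG, BD, BE, BF, BG, BJ, BL, BM, DE, FL, JM

so the chain groups are C_0 ≅ Z^9, C_1 ≅ Z^12.

∂_1: C_1 → C_0 sends each edge [p,q] (with p < q) to q − p. For instance
  ∂BG = G − B.
The resulting 9×12 matrix has rank 8, and its Smith normal form has invariant factors (1,1,1,1,1,1,1,1).

Reading off H_k = ker ∂_k / im ∂_{k+1}:

  H_0: rank C_0 − rank ∂_1 = 9 − 8 = 1, and the invariant factors of ∂_1 are all 1, so H_0 = Z.
  H_1: rank ker ∂_1 − rank ∂_2 = (12 − 8) − 0 = 4, and there is no ∂_2, so H_1 = Z^4.

As a check, the Euler characteristic is 9 − 12 = -3, which agrees with 1 − 4 = -3.
(K is a triangulation of a wedge of 4 circles.)

H_0 ≅ Z,  H_1 ≅ Z^4.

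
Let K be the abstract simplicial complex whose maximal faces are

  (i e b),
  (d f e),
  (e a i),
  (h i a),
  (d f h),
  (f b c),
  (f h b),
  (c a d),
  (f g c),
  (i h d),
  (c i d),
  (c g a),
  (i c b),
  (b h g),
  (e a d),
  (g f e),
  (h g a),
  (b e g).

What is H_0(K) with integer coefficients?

H_0 = Z.

Order the vertices as a < b < c < d < e < f < g < h < i. Listing each simplex with vertices in this order, K has dimension 2 with simplices:

  0-simplices (9): a, b, c, d, e, f, g, h, i
  1-simplices (27): ac, ad, ae, ag, ah, ai, bc, be, bf, bg, bh, bi, cd, cf, cg, ci, de, df, dh, di, ef, eg, ei, fg, fh, gh, hi
  2-simplices (18): acd, acg, ade, aei, agh, ahi, bcf, bci, beg, bei, bfh, bgh, cdi, cfg, def, dfh, dhi, efg

Hence C_0 ≅ Z^9, C_1 ≅ Z^27, C_2 ≅ Z^18.

The boundary map ∂_1: C_1 → C_0 maps an edge to its endpoints' difference, ∂[p,q] = q − p. For instance
  ∂ae = e − a.
This gives a 9×27 integer matrix of rank 8; reducing to Smith normal form yields diagonal entries (1,1,1,1,1,1,1,1).

The boundary map ∂_2: C_2 → C_1 maps a triangle to the signed sum of its edges. For instance
  ∂ade = de − ae + ad,
  ∂acd = cd − ad + ac.
This gives a 27×18 integer matrix of rank 18; reducing to Smith normal form yields diagonal entries (1,1,1,1,1,1,1,1,1,1,1,1,1,1,1,1,1,2).

Reading off H_k = ker ∂_k / im ∂_{k+1}:

  H_0: rank C_0 − rank ∂_1 = 9 − 8 = 1, and the invariant factors of ∂_1 are all 1, so H_0 = Z.

(K is a triangulation of the Klein bottle.)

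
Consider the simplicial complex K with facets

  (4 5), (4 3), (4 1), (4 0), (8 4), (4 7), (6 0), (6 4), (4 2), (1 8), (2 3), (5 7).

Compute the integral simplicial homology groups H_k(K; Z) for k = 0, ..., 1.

H_0 = Z,  H_1 = Z^4.

Take the total order 0 < 1 < 2 < 3 < 4 < 5 < 6 < 7 < 8 on the vertex set. Then K (dimension 1) consists of the simplices:

  0-simplices (9): [0], [1], [2], [3], [4], [5], [6], [7], [8]
  1-simplices (12): [0,4], [0,6], [1,4], [1,8], [2,3], [2,4], [3,4], [4,5], [4,6], [4,7], [4,8], [5,7]

giving chain groups C_0 ≅ Z^9, C_1 ≅ Z^12.

The boundary map ∂_1: C_1 → C_0 maps an edge to its endpoints' difference, ∂[p,q] = q − p. For instance
  ∂[5,7] = [7] − [5].
As a 9×12 matrix over Z this has rank 8, with invariant factors (1,1,1,1,1,1,1,1).

From H_k ≅ ker(∂_k) / im(∂_{k+1}) we obtain:

  H_0: rank C_0 − rank ∂_1 = 9 − 8 = 1, and the invariant factors of ∂_1 are all 1, so H_0 ≅ Z.
  H_1: rank ker ∂_1 − rank ∂_2 = (12 − 8) − 0 = 4, and there is no ∂_2, so H_1 ≅ Z^4.

As a check, the Euler characteristic is 9 − 12 = -3, which agrees with 1 − 4 = -3.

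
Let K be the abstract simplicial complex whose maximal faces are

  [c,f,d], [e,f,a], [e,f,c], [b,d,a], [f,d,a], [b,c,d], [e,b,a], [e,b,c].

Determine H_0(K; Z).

H_0 ≅ Z.

Order the vertices as a < b < c < d < e < f. Listing each simplex with vertices in this order, K has dimension 2 with simplices:

  0-simplices (6): a, b, c, d, e, f
  1-simplices (12): ab, ad, ae, af, bc, bd, be, cd, ce, cf, df, ef
  2-simplices (8): abd, abe, adf, aef, bcd, bce, cdf, cef

Hence C_0 ≅ Z^6, C_1 ≅ Z^12, C_2 ≅ Z^8.

The boundary map ∂_1: C_1 → C_0 is given by ∂[p,q] = [q] − [p]. For instance
  ∂ad = d − a.
This gives a 6×12 integer matrix of rank 5; reducing to Smith normal form yields diagonal entries (1,1,1,1,1).

∂_2: C_2 → C_1 maps a triangle to the signed sum of its edges. For instance
  ∂cdf = df − cf + cd,
  ∂bce = ce − be + bc.
The 12×8 boundary matrix has rank 7 and Smith normal form diag(1,1,1,1,1,1,1).

Now H_k = ker ∂_k / im ∂_{k+1}, so:

  H_0: rank C_0 − rank ∂_1 = 6 − 5 = 1, and the invariant factors of ∂_1 are all 1, so H_0 ≅ Z.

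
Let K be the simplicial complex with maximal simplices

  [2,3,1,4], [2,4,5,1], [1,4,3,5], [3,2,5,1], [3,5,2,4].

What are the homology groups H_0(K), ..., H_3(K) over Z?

H_0 ≅ Z,  H_1 = 0,  H_2 = 0,  H_3 ≅ Z.

Order the vertices as 1 < 2 < 3 < 4 < 5. Listing each simplex with vertices in this order, K has dimension 3 with simplices:

  0-simplices (5): [1], [2], [3], [4], [5]
  1-simplices (10): [1,2], [1,3], [1,4], [1,5], [2,3], [2,4], [2,5], [3,4], [3,5], [4,5]
  2-simplices (10): [1,2,3], [1,2,4], [1,2,5], [1,3,4], [1,3,5], [1,4,5], [2,3,4], [2,3,5], [2,4,5], [3,4,5]
  3-simplices (5): [1,2,3,4], [1,2,3,5], [1,2,4,5], [1,3,4,5], [2,3,4,5]

giving chain groups C_0 ≅ Z^5, C_1 ≅ Z^10, C_2 ≅ Z^10, C_3 ≅ Z^5.

Boundary ∂_1: C_1 → C_0 is given by ∂[p,q] = [q] − [p]. For instance
  ∂[1,5] = [5] − [1].
The 5×10 boundary matrix has rank 4 and Smith normal form diag(1,1,1,1).

The boundary map ∂_2: C_2 → C_1 sends each 2-simplex [p,q,r] to [q,r] − [p,r] + [p,q]. For instance
  ∂[2,3,4] = [3,4] − [2,4] + [2,3],
  ∂[1,3,4] = [3,4] − [1,4] + [1,3].
This gives a 10×10 integer matrix of rank 6; reducing to Smith normal form yields diagonal entries (1,1,1,1,1,1).

Boundary ∂_3: C_3 → C_2 sends each 3-simplex σ to the alternating sum Σ_i (−1)^i (σ with its i-th vertex removed). For instance
  ∂[1,2,3,4] = [2,3,4] − [1,3,4] + [1,2,4] − [1,2,3],
  ∂[2,3,4,5] = [3,4,5] − [2,4,5] + [2,3,5] − [2,3,4].
As a 10×5 matrix over Z this has rank 4, with invariant factors (1,1,1,1).

From H_k ≅ ker(∂_k) / im(∂_{k+1}) we obtain:

  H_0: rank C_0 − rank ∂_1 = 5 − 4 = 1, and the invariant factors of ∂_1 are all 1, so H_0 = Z.
  H_1: rank ker ∂_1 − rank ∂_2 = (10 − 4) − 6 = 0, and the invariant factors of ∂_2 are all 1, so H_1 = 0.
  H_2: rank ker ∂_2 − rank ∂_3 = (10 − 6) − 4 = 0, and the invariant factors of ∂_3 are all 1, so H_2 = 0.
  H_3: rank ker ∂_3 − rank ∂_4 = (5 − 4) − 0 = 1, and there is no ∂_4, so H_3 = Z.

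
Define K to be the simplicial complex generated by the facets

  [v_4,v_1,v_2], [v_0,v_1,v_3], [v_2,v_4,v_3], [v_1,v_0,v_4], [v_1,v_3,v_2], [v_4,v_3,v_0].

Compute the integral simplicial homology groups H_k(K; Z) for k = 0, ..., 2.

We work with the vertex ordering v_0 < v_1 < v_2 < v_3 < v_4. The simplices of K, each written with vertices in increasing order, are:

  0-simplices (5): [v_0], [v_1], [v_2], [v_3], [v_4]
  1-simplices (9): [v_0,v_1], [v_0,v_3], [v_0,v_4], [v_1,v_2], [v_1,v_3], [v_1,v_4], [v_2,v_3], [v_2,v_4], [v_3,v_4]
  2-simplices (6): [v_0,v_1,v_3], [v_0,v_1,v_4], [v_0,v_3,v_4], [v_1,v_2,v_3], [v_1,v_2,v_4], [v_2,v_3,v_4]

giving chain groups C_0 ≅ Z^5, C_1 ≅ Z^9, C_2 ≅ Z^6.

Boundary ∂_1: C_1 → C_0 is given by ∂[p,q] = [q] − [p]. For instance
  ∂[v_2,v_3] = [v_3] − [v_2].
The 5×9 boundary matrix has rank 4 and Smith normal form diag(1,1,1,1).

Boundary ∂_2: C_2 → C_1 sends each 2-simplex [p,q,r] to [q,r] − [p,r] + [p,q]. For instance
  ∂[v_1,v_2,v_4] = [v_2,v_4] − [v_1,v_4] + [v_1,v_2],
  ∂[v_1,v_2,v_3] = [v_2,v_3] − [v_1,v_3] + [v_1,v_2].
The 9×6 boundary matrix has rank 5 and Smith normal form diag(1,1,1,1,1).

Computing H_k = (kernel of ∂_k) / (image of ∂_{k+1}):

  H_0: rank C_0 − rank ∂_1 = 5 − 4 = 1, and the invariant factors of ∂_1 are all 1, so H_0 = Z.
  H_1: rank ker ∂_1 − rank ∂_2 = (9 − 4) − 5 = 0, and the invariant factors of ∂_2 are all 1, so H_1 = 0.
  H_2: rank ker ∂_2 − rank ∂_3 = (6 − 5) − 0 = 1, and there is no ∂_3, so H_2 = Z.

As a check, the Euler characteristic is 5 − 9 + 6 = 2, which agrees with 1 − 0 + 1 = 2.
(K is a triangulation of the 2-sphere S^2.)

H_0 ≅ Z,  H_1 = 0,  H_2 ≅ Z.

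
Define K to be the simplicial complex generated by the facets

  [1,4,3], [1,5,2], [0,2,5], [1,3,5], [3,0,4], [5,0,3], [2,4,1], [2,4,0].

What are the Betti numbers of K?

We work with the vertex ordering 0 < 1 < 2 < 3 < 4 < 5. The simplices of K, each written with vertices in increasing order, are:

  0-simplices (6): [0], [1], [2], [3], [4], [5]
  1-simplices (12): [0,2], [0,3], [0,4], [0,5], [1,2], [1,3], [1,4], [1,5], [2,4], [2,5], [3,4], [3,5]
  2-simplices (8): [0,2,4], [0,2,5], [0,3,4], [0,3,5], [1,2,4], [1,2,5], [1,3,4], [1,3,5]

so the chain groups are C_0 ≅ Z^6, C_1 ≅ Z^12, C_2 ≅ Z^8.

Boundary ∂_1: C_1 → C_0 sends each edge [p,q] (with p < q) to q − p.
The 6×12 boundary matrix has rank 5 and Smith normal form diag(1,1,1,1,1).

Boundary ∂_2: C_2 → C_1 acts by ∂[p,q,r] = [q,r] − [p,r] + [p,q]. For instance
  ∂[0,2,5] = [2,5] − [0,5] + [0,2],
  ∂[1,2,5] = [2,5] − [1,5] + [1,2].
The 12×8 boundary matrix has rank 7 and Smith normal form diag(1,1,1,1,1,1,1).

From H_k ≅ ker(∂_k) / im(∂_{k+1}) we obtain:

  H_0: rank C_0 − rank ∂_1 = 6 − 5 = 1, and the invariant factors of ∂_1 are all 1, so H_0 = Z.
  H_1: rank ker ∂_1 − rank ∂_2 = (12 − 5) − 7 = 0, and the invariant factors of ∂_2 are all 1, so H_1 = 0.
  H_2: rank ker ∂_2 − rank ∂_3 = (8 − 7) − 0 = 1, and there is no ∂_3, so H_2 = Z.

Hence the Betti numbers are b_0 = 1, b_1 = 0, b_2 = 1.

b_0 = 1, b_1 = 0, b_2 = 1.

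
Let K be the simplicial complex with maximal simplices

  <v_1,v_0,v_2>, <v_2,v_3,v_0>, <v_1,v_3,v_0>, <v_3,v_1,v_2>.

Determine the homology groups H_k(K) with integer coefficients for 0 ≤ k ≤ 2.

H_0 ≅ Z,  H_1 = 0,  H_2 ≅ Z.

Order the vertices as v_0 < v_1 < v_2 < v_3. Listing each simplex with vertices in this order, K has dimension 2 with simplices:

  0-simplices (4): [v_0], [v_1], [v_2], [v_3]
  1-simplices (6): [v_0,v_1], [v_0,v_2], [v_0,v_3], [v_1,v_2], [v_1,v_3], [v_2,v_3]
  2-simplices (4): [v_0,v_1,v_2], [v_0,v_1,v_3], [v_0,v_2,v_3], [v_1,v_2,v_3]

so the chain groups are C_0 ≅ Z^4, C_1 ≅ Z^6, C_2 ≅ Z^4.

The boundary map ∂_1: C_1 → C_0 sends each edge [p,q] (with p < q) to q − p. For instance
  ∂[v_1,v_2] = [v_2] − [v_1].
This gives a 4×6 integer matrix of rank 3; reducing to Smith normal form yields diagonal entries (1,1,1).

The boundary map ∂_2: C_2 → C_1 acts by ∂[p,q,r] = [q,r] − [p,r] + [p,q]. For instance
  ∂[v_0,v_2,v_3] = [v_2,v_3] − [v_0,v_3] + [v_0,v_2],
  ∂[v_1,v_2,v_3] = [v_2,v_3] − [v_1,v_3] + [v_1,v_2].
This gives a 6×4 integer matrix of rank 3; reducing to Smith normal form yields diagonal entries (1,1,1).

From H_k ≅ ker(∂_k) / im(∂_{k+1}) we obtain:

  H_0: rank C_0 − rank ∂_1 = 4 − 3 = 1, and the invariant factors of ∂_1 are all 1, so H_0 = Z.
  H_1: rank ker ∂_1 − rank ∂_2 = (6 − 3) − 3 = 0, and the invariant factors of ∂_2 are all 1, so H_1 = 0.
  H_2: rank ker ∂_2 − rank ∂_3 = (4 − 3) − 0 = 1, and there is no ∂_3, so H_2 = Z.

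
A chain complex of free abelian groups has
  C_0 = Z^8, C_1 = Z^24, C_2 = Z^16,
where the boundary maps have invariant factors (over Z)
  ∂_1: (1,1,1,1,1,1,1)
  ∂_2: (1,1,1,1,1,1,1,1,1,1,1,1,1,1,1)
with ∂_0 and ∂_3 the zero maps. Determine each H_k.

H_0: b_0 = 8 − 0 − 7 = 1; torsion from ∂_1 factors > 1: none. So H_0 = Z.
H_1: b_1 = 24 − 7 − 15 = 2; torsion from ∂_2 factors > 1: none. So H_1 = Z^2.
H_2: b_2 = 16 − 15 − 0 = 1; torsion from ∂_3 factors > 1: none. So H_2 = Z.

H_0 = Z,  H_1 = Z^2,  H_2 = Z.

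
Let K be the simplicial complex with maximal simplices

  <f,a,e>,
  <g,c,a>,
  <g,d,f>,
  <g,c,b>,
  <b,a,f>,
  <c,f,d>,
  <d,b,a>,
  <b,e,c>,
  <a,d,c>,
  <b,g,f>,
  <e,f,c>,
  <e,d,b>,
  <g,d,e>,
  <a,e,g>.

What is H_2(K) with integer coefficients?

Take the total order a < b < c < d < e < f < g on the vertex set. Then K (dimension 2) consists of the simplices:

  0-simplices (7): a, b, c, d, e, f, g
  1-simplices (21): ab, ac, ad, ae, af, ag, bc, bd, be, bf, bg, cd, ce, cf, cg, de, df, dg, ef, eg, fg
  2-simplices (14): abd, abf, acd, acg, aef, aeg, bce, bcg, bde, bfg, cdf, cef, deg, dfg

giving chain groups C_0 ≅ Z^7, C_1 ≅ Z^21, C_2 ≅ Z^14.

Boundary ∂_1: C_1 → C_0 maps an edge to its endpoints' difference, ∂[p,q] = q − p. For instance
  ∂bf = f − b.
The 7×21 boundary matrix has rank 6 and Smith normal form diag(1,1,1,1,1,1).

∂_2: C_2 → C_1 acts by ∂[p,q,r] = [q,r] − [p,r] + [p,q]. For instance
  ∂abd = bd − ad + ab,
  ∂abf = bf − af + ab.
The resulting 21×14 matrix has rank 13, and its Smith normal form has invariant factors (1,1,1,1,1,1,1,1,1,1,1,1,1).

From H_k ≅ ker(∂_k) / im(∂_{k+1}) we obtain:

  H_2: rank ker ∂_2 − rank ∂_3 = (14 − 13) − 0 = 1, and there is no ∂_3, so H_2 ≅ Z.

H_2 ≅ Z.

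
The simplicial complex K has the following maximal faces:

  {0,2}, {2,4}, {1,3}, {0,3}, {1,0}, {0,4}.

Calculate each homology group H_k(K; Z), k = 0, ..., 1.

Order the vertices as 0 < 1 < 2 < 3 < 4. Listing each simplex with vertices in this order, K has dimension 1 with simplices:

  0-simplices (5): [0], [1], [2], [3], [4]
  1-simplices (6): [0,1], [0,2], [0,3], [0,4], [1,3], [2,4]

so the chain groups are C_0 ≅ Z^5, C_1 ≅ Z^6.

The boundary map ∂_1: C_1 → C_0 is given by ∂[p,q] = [q] − [p]. For instance
  ∂[0,2] = [2] − [0].
The 5×6 boundary matrix has rank 4 and Smith normal form diag(1,1,1,1).

Now H_k = ker ∂_k / im ∂_{k+1}, so:

  H_0: rank C_0 − rank ∂_1 = 5 − 4 = 1, and the invariant factors of ∂_1 are all 1, so H_0 ≅ Z.
  H_1: rank ker ∂_1 − rank ∂_2 = (6 − 4) − 0 = 2, and there is no ∂_2, so H_1 ≅ Z^2.

H_0 = Z,  H_1 = Z^2.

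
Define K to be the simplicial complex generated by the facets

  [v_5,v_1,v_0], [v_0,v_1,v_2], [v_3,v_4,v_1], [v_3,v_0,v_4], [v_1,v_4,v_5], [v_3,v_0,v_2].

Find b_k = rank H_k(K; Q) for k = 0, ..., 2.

We work with the vertex ordering v_0 < v_1 < v_2 < v_3 < v_4 < v_5. The simplices of K, each written with vertices in increasing order, are:

  0-simplices (6): [v_0], [v_1], [v_2], [v_3], [v_4], [v_5]
  1-simplices (12): [v_0,v_1], [v_0,v_2], [v_0,v_3], [v_0,v_4], [v_0,v_5], [v_1,v_2], [v_1,v_3], [v_1,v_4], [v_1,v_5], [v_2,v_3], [v_3,v_4], [v_4,v_5]
  2-simplices (6): [v_0,v_1,v_2], [v_0,v_1,v_5], [v_0,v_2,v_3], [v_0,v_3,v_4], [v_1,v_3,v_4], [v_1,v_4,v_5]

giving chain groups C_0 ≅ Z^6, C_1 ≅ Z^12, C_2 ≅ Z^6.

∂_1: C_1 → C_0 sends each edge [p,q] (with p < q) to q − p.
The resulting 6×12 matrix has rank 5, and its Smith normal form has invariant factors (1,1,1,1,1).

The boundary map ∂_2: C_2 → C_1 acts by ∂[p,q,r] = [q,r] − [p,r] + [p,q]. For instance
  ∂[v_0,v_3,v_4] = [v_3,v_4] − [v_0,v_4] + [v_0,v_3],
  ∂[v_1,v_4,v_5] = [v_4,v_5] − [v_1,v_5] + [v_1,v_4].
The 12×6 boundary matrix has rank 6 and Smith normal form diag(1,1,1,1,1,1).

From H_k ≅ ker(∂_k) / im(∂_{k+1}) we obtain:

  H_0: rank C_0 − rank ∂_1 = 6 − 5 = 1, and the invariant factors of ∂_1 are all 1, so H_0 ≅ Z.
  H_1: rank ker ∂_1 − rank ∂_2 = (12 − 5) − 6 = 1, and the invariant factors of ∂_2 are all 1, so H_1 ≅ Z.
  H_2: rank ker ∂_2 − rank ∂_3 = (6 − 6) − 0 = 0, and there is no ∂_3, so H_2 ≅ 0.

Hence the Betti numbers are b_0 = 1, b_1 = 1, b_2 = 0.

b_0 = 1, b_1 = 1, b_2 = 0.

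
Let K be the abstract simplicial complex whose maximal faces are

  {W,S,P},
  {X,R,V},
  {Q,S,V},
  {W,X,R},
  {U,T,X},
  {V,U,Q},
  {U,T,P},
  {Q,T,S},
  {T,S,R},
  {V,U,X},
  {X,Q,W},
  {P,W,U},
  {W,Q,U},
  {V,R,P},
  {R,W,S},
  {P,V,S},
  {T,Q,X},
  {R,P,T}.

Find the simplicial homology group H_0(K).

Take the total order P < Q < R < S < T < U < V < W < X on the vertex set. Then K (dimension 2) consists of the simplices:

  0-simplices (9): P, Q, R, S, T, U, V, W, X
  1-simplices (27): PR, PS, PT, PU, PV, PW, QS, QT, QU, QV, QW, QX, RS, RT, RV, RW, RX, ST, SV, SW, TU, TX, UV, UW, UX, VX, WX
  2-simplices (18): PRT, PRV, PSV, PSW, PTU, PUW, QST, QSV, QTX, QUV, QUW, QWX, RST, RSW, RVX, RWX, TUX, UVX

giving chain groups C_0 ≅ Z^9, C_1 ≅ Z^27, C_2 ≅ Z^18.

∂_1: C_1 → C_0 is given by ∂[p,q] = [q] − [p].
As a 9×27 matrix over Z this has rank 8, with invariant factors (1,1,1,1,1,1,1,1).

Boundary ∂_2: C_2 → C_1 sends each 2-simplex [p,q,r] to [q,r] − [p,r] + [p,q]. For instance
  ∂QUW = UW − QW + QU,
  ∂PRT = RT − PT + PR.
As a 27×18 matrix over Z this has rank 18, with invariant factors (1,1,1,1,1,1,1,1,1,1,1,1,1,1,1,1,1,2).

Computing H_k = (kernel of ∂_k) / (image of ∂_{k+1}):

  H_0: rank C_0 − rank ∂_1 = 9 − 8 = 1, and the invariant factors of ∂_1 are all 1, so H_0 ≅ Z.

(K is a triangulation of the Klein bottle.)

H_0 = Z.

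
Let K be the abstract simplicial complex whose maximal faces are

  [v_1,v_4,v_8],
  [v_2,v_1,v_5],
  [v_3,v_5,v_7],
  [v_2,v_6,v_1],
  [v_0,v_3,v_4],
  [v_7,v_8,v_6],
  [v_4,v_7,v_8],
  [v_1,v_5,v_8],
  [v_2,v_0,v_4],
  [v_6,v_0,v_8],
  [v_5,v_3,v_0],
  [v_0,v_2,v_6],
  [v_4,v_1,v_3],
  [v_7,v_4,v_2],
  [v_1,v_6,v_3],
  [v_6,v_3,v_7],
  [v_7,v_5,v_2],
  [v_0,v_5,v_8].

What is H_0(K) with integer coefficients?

H_0 ≅ Z.

We work with the vertex ordering v_0 < v_1 < v_2 < v_3 < v_4 < v_5 < v_6 < v_7 < v_8. The simplices of K, each written with vertices in increasing order, are:

  0-simplices (9): [v_0], [v_1], [v_2], [v_3], [v_4], [v_5], [v_6], [v_7], [v_8]
  1-simplices (27): (27 of them)
  2-simplices (18): (18 of them)

so the chain groups are C_0 ≅ Z^9, C_1 ≅ Z^27, C_2 ≅ Z^18.

Boundary ∂_1: C_1 → C_0 maps an edge to its endpoints' difference, ∂[p,q] = q − p. For instance
  ∂[v_1,v_3] = [v_3] − [v_1].
The 9×27 boundary matrix has rank 8 and Smith normal form diag(1,1,1,1,1,1,1,1).

The boundary map ∂_2: C_2 → C_1 sends each 2-simplex [p,q,r] to [q,r] − [p,r] + [p,q]. For instance
  ∂[v_1,v_3,v_6] = [v_3,v_6] − [v_1,v_6] + [v_1,v_3],
  ∂[v_0,v_3,v_4] = [v_3,v_4] − [v_0,v_4] + [v_0,v_3].
The resulting 27×18 matrix has rank 17, and its Smith normal form has invariant factors (1,1,1,1,1,1,1,1,1,1,1,1,1,1,1,1,1).

From H_k ≅ ker(∂_k) / im(∂_{k+1}) we obtain:

  H_0: rank C_0 − rank ∂_1 = 9 − 8 = 1, and the invariant factors of ∂_1 are all 1, so H_0 ≅ Z.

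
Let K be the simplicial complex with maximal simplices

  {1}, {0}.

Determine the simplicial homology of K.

Order the vertices as 0 < 1. Listing each simplex with vertices in this order, K has dimension 0 with simplices:

  0-simplices (2): [0], [1]

Hence C_0 ≅ Z^2.

Reading off H_k = ker ∂_k / im ∂_{k+1}:

  H_0: rank C_0 − rank ∂_1 = 2 − 0 = 2, and there is no ∂_1, so H_0 ≅ Z^2.

H_0 ≅ Z^2.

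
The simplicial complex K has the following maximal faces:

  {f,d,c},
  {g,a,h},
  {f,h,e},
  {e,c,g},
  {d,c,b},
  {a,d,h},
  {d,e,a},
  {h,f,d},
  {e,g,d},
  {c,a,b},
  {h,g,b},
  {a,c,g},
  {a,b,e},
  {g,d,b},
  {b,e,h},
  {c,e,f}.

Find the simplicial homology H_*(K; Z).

K has 8 vertices, 24 edges, 16 triangles.
rank ∂_0 = 0, rank ∂_1 = 7 ⇒ b_0 = 8 − 0 − 7 = 1; all invariant factors of ∂_1 are 1 so no torsion. So H_0 = Z.
rank ∂_1 = 7, rank ∂_2 = 15 ⇒ b_1 = 24 − 7 − 15 = 2; all invariant factors of ∂_2 are 1 so no torsion. So H_1 = Z^2.
rank ∂_2 = 15, rank ∂_3 = 0 ⇒ b_2 = 16 − 15 − 0 = 1. So H_2 = Z.

H_0 ≅ Z,  H_1 ≅ Z^2,  H_2 ≅ Z.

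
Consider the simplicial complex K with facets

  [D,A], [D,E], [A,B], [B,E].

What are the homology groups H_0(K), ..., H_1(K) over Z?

We work with the vertex ordering A < B < D < E. The simplices of K, each written with vertices in increasing order, are:

  0-simplices (4): A, B, D, E
  1-simplices (4): AB, AD, BE, DE

giving chain groups C_0 ≅ Z^4, C_1 ≅ Z^4.

∂_1: C_1 → C_0 sends each edge [p,q] (with p < q) to q − p. For instance
  ∂DE = E − D.
This gives a 4×4 integer matrix of rank 3; reducing to Smith normal form yields diagonal entries (1,1,1).

From H_k ≅ ker(∂_k) / im(∂_{k+1}) we obtain:

  H_0: rank C_0 − rank ∂_1 = 4 − 3 = 1, and the invariant factors of ∂_1 are all 1, so H_0 ≅ Z.
  H_1: rank ker ∂_1 − rank ∂_2 = (4 − 3) − 0 = 1, and there is no ∂_2, so H_1 ≅ Z.

As a check, the Euler characteristic is 4 − 4 = 0, which agrees with 1 − 1 = 0.

H_0 = Z,  H_1 = Z.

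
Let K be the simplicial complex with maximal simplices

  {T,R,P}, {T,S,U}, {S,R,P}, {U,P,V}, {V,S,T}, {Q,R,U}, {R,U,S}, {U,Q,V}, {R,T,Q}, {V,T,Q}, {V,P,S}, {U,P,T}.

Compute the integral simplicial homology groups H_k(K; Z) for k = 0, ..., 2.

H_0 = Z,  H_1 = Z_2,  H_2 = 0.

We work with the vertex ordering P < Q < R < S < T < U < V. The simplices of K, each written with vertices in increasing order, are:

  0-simplices (7): P, Q, R, S, T, U, V
  1-simplices (18): PR, PS, PT, PU, PV, QR, QT, QU, QV, RS, RT, RU, ST, SU, SV, TU, TV, UV
  2-simplices (12): PRS, PRT, PSV, PTU, PUV, QRT, QRU, QTV, QUV, RSU, STU, STV

so the chain groups are C_0 ≅ Z^7, C_1 ≅ Z^18, C_2 ≅ Z^12.

∂_1: C_1 → C_0 is given by ∂[p,q] = [q] − [p].
As a 7×18 matrix over Z this has rank 6, with invariant factors (1,1,1,1,1,1).

Boundary ∂_2: C_2 → C_1 acts by ∂[p,q,r] = [q,r] − [p,r] + [p,q]. For instance
  ∂PTU = TU − PU + PT,
  ∂PUV = UV − PV + PU.
The resulting 18×12 matrix has rank 12, and its Smith normal form has invariant factors (1,1,1,1,1,1,1,1,1,1,1,2).

Computing H_k = (kernel of ∂_k) / (image of ∂_{k+1}):

  H_0: rank C_0 − rank ∂_1 = 7 − 6 = 1, and the invariant factors of ∂_1 are all 1, so H_0 = Z.
  H_1: rank ker ∂_1 − rank ∂_2 = (18 − 6) − 12 = 0, and ∂_2 has invariant factor 2 > 1, so H_1 = Z_2.
  H_2: rank ker ∂_2 − rank ∂_3 = (12 − 12) − 0 = 0, and there is no ∂_3, so H_2 = 0.

As a check, the Euler characteristic is 7 − 18 + 12 = 1, which agrees with 1 − 0 + 0 = 1.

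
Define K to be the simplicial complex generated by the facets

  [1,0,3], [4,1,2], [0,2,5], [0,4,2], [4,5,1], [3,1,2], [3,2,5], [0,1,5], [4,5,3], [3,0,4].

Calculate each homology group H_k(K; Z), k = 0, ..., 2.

Order the vertices as 0 < 1 < 2 < 3 < 4 < 5. Listing each simplex with vertices in this order, K has dimension 2 with simplices:

  0-simplices (6): [0], [1], [2], [3], [4], [5]
  1-simplices (15): [0,1], [0,2], [0,3], [0,4], [0,5], [1,2], [1,3], [1,4], [1,5], [2,3], [2,4], [2,5], [3,4], [3,5], [4,5]
  2-simplices (10): [0,1,3], [0,1,5], [0,2,4], [0,2,5], [0,3,4], [1,2,3], [1,2,4], [1,4,5], [2,3,5], [3,4,5]

so the chain groups are C_0 ≅ Z^6, C_1 ≅ Z^15, C_2 ≅ Z^10.

Boundary ∂_1: C_1 → C_0 sends each edge [p,q] (with p < q) to q − p. For instance
  ∂[0,3] = [3] − [0].
This gives a 6×15 integer matrix of rank 5; reducing to Smith normal form yields diagonal entries (1,1,1,1,1).

Boundary ∂_2: C_2 → C_1 acts by ∂[p,q,r] = [q,r] − [p,r] + [p,q]. For instance
  ∂[1,4,5] = [4,5] − [1,5] + [1,4],
  ∂[0,1,3] = [1,3] − [0,3] + [0,1].
This gives a 15×10 integer matrix of rank 10; reducing to Smith normal form yields diagonal entries (1,1,1,1,1,1,1,1,1,2).

Reading off H_k = ker ∂_k / im ∂_{k+1}:

  H_0: rank C_0 − rank ∂_1 = 6 − 5 = 1, and the invariant factors of ∂_1 are all 1, so H_0 = Z.
  H_1: rank ker ∂_1 − rank ∂_2 = (15 − 5) − 10 = 0, and ∂_2 has invariant factor 2 > 1, so H_1 = Z/2.
  H_2: rank ker ∂_2 − rank ∂_3 = (10 − 10) − 0 = 0, and there is no ∂_3, so H_2 = 0.

H_0 = Z,  H_1 = Z/2,  H_2 = 0.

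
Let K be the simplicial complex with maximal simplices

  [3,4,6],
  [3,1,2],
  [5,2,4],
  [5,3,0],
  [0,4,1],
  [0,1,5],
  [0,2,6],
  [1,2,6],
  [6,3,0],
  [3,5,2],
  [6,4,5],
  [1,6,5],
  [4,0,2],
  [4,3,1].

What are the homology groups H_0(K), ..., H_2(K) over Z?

We work with the vertex ordering 0 < 1 < 2 < 3 < 4 < 5 < 6. The simplices of K, each written with vertices in increasing order, are:

  0-simplices (7): [0], [1], [2], [3], [4], [5], [6]
  1-simplices (21): [0,1], [0,2], [0,3], [0,4], [0,5], [0,6], [1,2], [1,3], [1,4], [1,5], [1,6], [2,3], [2,4], [2,5], [2,6], [3,4], [3,5], [3,6], [4,5], [4,6], [5,6]
  2-simplices (14): [0,1,4], [0,1,5], [0,2,4], [0,2,6], [0,3,5], [0,3,6], [1,2,3], [1,2,6], [1,3,4], [1,5,6], [2,3,5], [2,4,5], [3,4,6], [4,5,6]

giving chain groups C_0 ≅ Z^7, C_1 ≅ Z^21, C_2 ≅ Z^14.

The boundary map ∂_1: C_1 → C_0 maps an edge to its endpoints' difference, ∂[p,q] = q − p. For instance
  ∂[2,5] = [5] − [2].
As a 7×21 matrix over Z this has rank 6, with invariant factors (1,1,1,1,1,1).

The boundary map ∂_2: C_2 → C_1 acts by ∂[p,q,r] = [q,r] − [p,r] + [p,q]. For instance
  ∂[1,3,4] = [3,4] − [1,4] + [1,3],
  ∂[0,2,4] = [2,4] − [0,4] + [0,2].
As a 21×14 matrix over Z this has rank 13, with invariant factors (1,1,1,1,1,1,1,1,1,1,1,1,1).

Computing H_k = (kernel of ∂_k) / (image of ∂_{k+1}):

  H_0: rank C_0 − rank ∂_1 = 7 − 6 = 1, and the invariant factors of ∂_1 are all 1, so H_0 = Z.
  H_1: rank ker ∂_1 − rank ∂_2 = (21 − 6) − 13 = 2, and the invariant factors of ∂_2 are all 1, so H_1 = Z^2.
  H_2: rank ker ∂_2 − rank ∂_3 = (14 − 13) − 0 = 1, and there is no ∂_3, so H_2 = Z.

H_0 ≅ Z,  H_1 ≅ Z^2,  H_2 ≅ Z.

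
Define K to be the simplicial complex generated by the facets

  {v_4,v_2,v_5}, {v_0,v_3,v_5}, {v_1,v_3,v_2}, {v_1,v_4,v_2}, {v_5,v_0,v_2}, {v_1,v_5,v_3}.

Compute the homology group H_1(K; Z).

H_1 ≅ Z.

Order the vertices as v_0 < v_1 < v_2 < v_3 < v_4 < v_5. Listing each simplex with vertices in this order, K has dimension 2 with simplices:

  0-simplices (6): [v_0], [v_1], [v_2], [v_3], [v_4], [v_5]
  1-simplices (12): [v_0,v_2], [v_0,v_3], [v_0,v_5], [v_1,v_2], [v_1,v_3], [v_1,v_4], [v_1,v_5], [v_2,v_3], [v_2,v_4], [v_2,v_5], [v_3,v_5], [v_4,v_5]
  2-simplices (6): [v_0,v_2,v_5], [v_0,v_3,v_5], [v_1,v_2,v_3], [v_1,v_2,v_4], [v_1,v_3,v_5], [v_2,v_4,v_5]

Hence C_0 ≅ Z^6, C_1 ≅ Z^12, C_2 ≅ Z^6.

Boundary ∂_1: C_1 → C_0 sends each edge [p,q] (with p < q) to q − p.
This gives a 6×12 integer matrix of rank 5; reducing to Smith normal form yields diagonal entries (1,1,1,1,1).

∂_2: C_2 → C_1 sends each 2-simplex [p,q,r] to [q,r] − [p,r] + [p,q]. For instance
  ∂[v_1,v_2,v_4] = [v_2,v_4] − [v_1,v_4] + [v_1,v_2],
  ∂[v_0,v_2,v_5] = [v_2,v_5] − [v_0,v_5] + [v_0,v_2].
This gives a 12×6 integer matrix of rank 6; reducing to Smith normal form yields diagonal entries (1,1,1,1,1,1).

Now H_k = ker ∂_k / im ∂_{k+1}, so:

  H_1: rank ker ∂_1 − rank ∂_2 = (12 − 5) − 6 = 1, and the invariant factors of ∂_2 are all 1, so H_1 ≅ Z.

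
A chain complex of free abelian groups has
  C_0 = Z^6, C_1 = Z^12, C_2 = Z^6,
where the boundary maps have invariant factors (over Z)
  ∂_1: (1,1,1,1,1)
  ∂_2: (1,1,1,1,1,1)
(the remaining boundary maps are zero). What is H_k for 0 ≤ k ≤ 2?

H_0 ≅ Z,  H_1 ≅ Z,  H_2 = 0.

H_0: b_0 = 6 − 0 − 5 = 1; torsion from ∂_1 factors > 1: none. So H_0 ≅ Z.
H_1: b_1 = 12 − 5 − 6 = 1; torsion from ∂_2 factors > 1: none. So H_1 ≅ Z.
H_2: b_2 = 6 − 6 − 0 = 0; torsion from ∂_3 factors > 1: none. So H_2 ≅ 0.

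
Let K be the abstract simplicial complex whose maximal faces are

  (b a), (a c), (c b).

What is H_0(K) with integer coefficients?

Take the total order a < b < c on the vertex set. Then K (dimension 1) consists of the simplices:

  0-simplices (3): a, b, c
  1-simplices (3): ab, ac, bc

so the chain groups are C_0 ≅ Z^3, C_1 ≅ Z^3.

Boundary ∂_1: C_1 → C_0 maps an edge to its endpoints' difference, ∂[p,q] = q − p.
The 3×3 boundary matrix has rank 2 and Smith normal form diag(1,1).

Reading off H_k = ker ∂_k / im ∂_{k+1}:

  H_0: rank C_0 − rank ∂_1 = 3 − 2 = 1, and the invariant factors of ∂_1 are all 1, so H_0 = Z.

H_0 ≅ Z.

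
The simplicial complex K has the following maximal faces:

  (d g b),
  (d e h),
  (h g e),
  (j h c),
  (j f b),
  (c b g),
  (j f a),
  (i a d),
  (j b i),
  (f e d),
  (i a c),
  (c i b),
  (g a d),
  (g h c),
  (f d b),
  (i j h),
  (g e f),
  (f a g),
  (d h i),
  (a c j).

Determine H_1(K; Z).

We work with the vertex ordering a < b < c < d < e < f < g < h < i < j. The simplices of K, each written with vertices in increasing order, are:

  0-simplices (10): a, b, c, d, e, f, g, h, i, j
  1-simplices (30): ac, ad, af, ag, ai, aj, bc, bd, bf, bg, bi, bj, cg, ch, ci, cj, de, df, dg, dh, di, ef, eg, eh, fg, fj, gh, hi, hj, ij
  2-simplices (20): aci, acj, adg, adi, afg, afj, bcg, bci, bdf, bdg, bfj, bij, cgh, chj, def, deh, dhi, efg, egh, hij

so the chain groups are C_0 ≅ Z^10, C_1 ≅ Z^30, C_2 ≅ Z^20.

The boundary map ∂_1: C_1 → C_0 maps an edge to its endpoints' difference, ∂[p,q] = q − p. For instance
  ∂fg = g − f.
As a 10×30 matrix over Z this has rank 9, with invariant factors (1,1,1,1,1,1,1,1,1).

The boundary map ∂_2: C_2 → C_1 maps a triangle to the signed sum of its edges. For instance
  ∂bci = ci − bi + bc,
  ∂adg = dg − ag + ad.
The resulting 30×20 matrix has rank 20, and its Smith normal form has invariant factors (1,1,1,1,1,1,1,1,1,1,1,1,1,1,1,1,1,1,1,2).

Now H_k = ker ∂_k / im ∂_{k+1}, so:

  H_1: rank ker ∂_1 − rank ∂_2 = (30 − 9) − 20 = 1, and ∂_2 has invariant factor 2 > 1, so H_1 = Z ⊕ Z_2.

H_1 = Z ⊕ Z_2.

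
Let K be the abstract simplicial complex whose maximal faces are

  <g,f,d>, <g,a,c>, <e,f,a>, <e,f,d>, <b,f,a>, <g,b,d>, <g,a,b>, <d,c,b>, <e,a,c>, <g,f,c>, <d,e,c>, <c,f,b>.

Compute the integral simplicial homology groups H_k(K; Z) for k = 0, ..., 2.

H_0 = Z,  H_1 = Z/2,  H_2 = 0.

We work with the vertex ordering a < b < c < d < e < f < g. The simplices of K, each written with vertices in increasing order, are:

  0-simplices (7): a, b, c, d, e, f, g
  1-simplices (18): ab, ac, ae, af, ag, bc, bd, bf, bg, cd, ce, cf, cg, de, df, dg, ef, fg
  2-simplices (12): abf, abg, ace, acg, aef, bcd, bcf, bdg, cde, cfg, def, dfg

so the chain groups are C_0 ≅ Z^7, C_1 ≅ Z^18, C_2 ≅ Z^12.

The boundary map ∂_1: C_1 → C_0 maps an edge to its endpoints' difference, ∂[p,q] = q − p. For instance
  ∂ef = f − e.
The resulting 7×18 matrix has rank 6, and its Smith normal form has invariant factors (1,1,1,1,1,1).

∂_2: C_2 → C_1 maps a triangle to the signed sum of its edges. For instance
  ∂dfg = fg − dg + df,
  ∂bdg = dg − bg + bd.
The 18×12 boundary matrix has rank 12 and Smith normal form diag(1,1,1,1,1,1,1,1,1,1,1,2).

Reading off H_k = ker ∂_k / im ∂_{k+1}:

  H_0: rank C_0 − rank ∂_1 = 7 − 6 = 1, and the invariant factors of ∂_1 are all 1, so H_0 ≅ Z.
  H_1: rank ker ∂_1 − rank ∂_2 = (18 − 6) − 12 = 0, and ∂_2 has invariant factor 2 > 1, so H_1 ≅ Z/2.
  H_2: rank ker ∂_2 − rank ∂_3 = (12 − 12) − 0 = 0, and there is no ∂_3, so H_2 ≅ 0.

As a check, the Euler characteristic is 7 − 18 + 12 = 1, which agrees with 1 − 0 + 0 = 1.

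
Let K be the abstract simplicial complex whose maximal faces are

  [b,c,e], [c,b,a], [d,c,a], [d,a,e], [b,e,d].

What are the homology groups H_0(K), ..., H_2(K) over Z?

H_0 = Z,  H_1 = Z,  H_2 = 0.

Fix the vertex order a < b < c < d < e and write every simplex with vertices in increasing order. Then dim K = 2 and the simplices of K are:

  0-simplices (5): a, b, c, d, e
  1-simplices (10): ab, ac, ad, ae, bc, bd, be, cd, ce, de
  2-simplices (5): abc, acd, ade, bce, bde

giving chain groups C_0 ≅ Z^5, C_1 ≅ Z^10, C_2 ≅ Z^5.

Boundary ∂_1: C_1 → C_0 sends each edge [p,q] (with p < q) to q − p. For instance
  ∂ae = e − a.
As a 5×10 matrix over Z this has rank 4, with invariant factors (1,1,1,1).

∂_2: C_2 → C_1 sends each 2-simplex [p,q,r] to [q,r] − [p,r] + [p,q]. For instance
  ∂acd = cd − ad + ac,
  ∂bce = ce − be + bc.
The resulting 10×5 matrix has rank 5, and its Smith normal form has invariant factors (1,1,1,1,1).

Computing H_k = (kernel of ∂_k) / (image of ∂_{k+1}):

  H_0: rank C_0 − rank ∂_1 = 5 − 4 = 1, and the invariant factors of ∂_1 are all 1, so H_0 ≅ Z.
  H_1: rank ker ∂_1 − rank ∂_2 = (10 − 4) − 5 = 1, and the invariant factors of ∂_2 are all 1, so H_1 ≅ Z.
  H_2: rank ker ∂_2 − rank ∂_3 = (5 − 5) − 0 = 0, and there is no ∂_3, so H_2 ≅ 0.

(K is a triangulation of the Möbius band.)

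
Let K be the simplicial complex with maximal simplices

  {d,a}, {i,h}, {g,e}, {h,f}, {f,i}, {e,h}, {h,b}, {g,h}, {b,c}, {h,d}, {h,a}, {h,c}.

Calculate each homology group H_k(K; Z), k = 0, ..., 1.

K has 9 vertices, 12 edges.
rank ∂_0 = 0, rank ∂_1 = 8 ⇒ b_0 = 9 − 0 − 8 = 1; all invariant factors of ∂_1 are 1 so no torsion. So H_0 ≅ Z.
rank ∂_1 = 8, rank ∂_2 = 0 ⇒ b_1 = 12 − 8 − 0 = 4. So H_1 ≅ Z^4.

H_0 = Z,  H_1 = Z^4.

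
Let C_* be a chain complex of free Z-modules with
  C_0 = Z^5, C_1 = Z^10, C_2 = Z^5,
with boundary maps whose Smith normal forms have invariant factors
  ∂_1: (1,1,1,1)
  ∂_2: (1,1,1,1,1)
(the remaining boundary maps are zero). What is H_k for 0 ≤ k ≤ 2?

H_0 = Z,  H_1 = Z,  H_2 = 0.

H_0: b_0 = 5 − 0 − 4 = 1; torsion from ∂_1 factors > 1: none. So H_0 = Z.
H_1: b_1 = 10 − 4 − 5 = 1; torsion from ∂_2 factors > 1: none. So H_1 = Z.
H_2: b_2 = 5 − 5 − 0 = 0; torsion from ∂_3 factors > 1: none. So H_2 = 0.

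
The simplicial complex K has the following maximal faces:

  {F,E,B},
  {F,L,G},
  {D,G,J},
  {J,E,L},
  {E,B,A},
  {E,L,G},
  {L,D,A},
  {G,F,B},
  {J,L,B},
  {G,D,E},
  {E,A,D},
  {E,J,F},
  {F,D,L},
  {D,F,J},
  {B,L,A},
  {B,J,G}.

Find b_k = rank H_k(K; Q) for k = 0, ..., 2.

b_0 = 1, b_1 = 2, b_2 = 1.

Order the vertices as A < B < D < E < F < G < J < L. Listing each simplex with vertices in this order, K has dimension 2 with simplices:

  0-simplices (8): A, B, D, E, F, G, J, L
  1-simplices (24): AB, AD, AE, AL, BE, BF, BG, BJ, BL, DE, DF, DG, DJ, DL, EF, EG, EJ, EL, FG, FJ, FL, GJ, GL, JL
  2-simplices (16): ABE, ABL, ADE, ADL, BEF, BFG, BGJ, BJL, DEG, DFJ, DFL, DGJ, EFJ, EGL, EJL, FGL

Hence C_0 ≅ Z^8, C_1 ≅ Z^24, C_2 ≅ Z^16.

The boundary map ∂_1: C_1 → C_0 maps an edge to its endpoints' difference, ∂[p,q] = q − p. For instance
  ∂AB = B − A.
As a 8×24 matrix over Z this has rank 7, with invariant factors (1,1,1,1,1,1,1).

Boundary ∂_2: C_2 → C_1 maps a triangle to the signed sum of its edges. For instance
  ∂ABL = BL − AL + AB,
  ∂BJL = JL − BL + BJ.
This gives a 24×16 integer matrix of rank 15; reducing to Smith normal form yields diagonal entries (1,1,1,1,1,1,1,1,1,1,1,1,1,1,1).

Now H_k = ker ∂_k / im ∂_{k+1}, so:

  H_0: rank C_0 − rank ∂_1 = 8 − 7 = 1, and the invariant factors of ∂_1 are all 1, so H_0 = Z.
  H_1: rank ker ∂_1 − rank ∂_2 = (24 − 7) − 15 = 2, and the invariant factors of ∂_2 are all 1, so H_1 = Z^2.
  H_2: rank ker ∂_2 − rank ∂_3 = (16 − 15) − 0 = 1, and there is no ∂_3, so H_2 = Z.

As a check, the Euler characteristic is 8 − 24 + 16 = 0, which agrees with 1 − 2 + 1 = 0.

Hence the Betti numbers are b_0 = 1, b_1 = 2, b_2 = 1.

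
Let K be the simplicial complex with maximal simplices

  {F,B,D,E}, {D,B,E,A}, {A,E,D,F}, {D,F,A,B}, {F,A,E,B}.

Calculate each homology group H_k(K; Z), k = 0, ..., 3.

H_0 ≅ Z,  H_1 = 0,  H_2 = 0,  H_3 ≅ Z.

We work with the vertex ordering A < B < D < E < F. The simplices of K, each written with vertices in increasing order, are:

  0-simplices (5): A, B, D, E, F
  1-simplices (10): AB, AD, AE, AF, BD, BE, BF, DE, DF, EF
  2-simplices (10): ABD, ABE, ABF, ADE, ADF, AEF, BDE, BDF, BEF, DEF
  3-simplices (5): ABDE, ABDF, ABEF, ADEF, BDEF

giving chain groups C_0 ≅ Z^5, C_1 ≅ Z^10, C_2 ≅ Z^10, C_3 ≅ Z^5.

The boundary map ∂_1: C_1 → C_0 sends each edge [p,q] (with p < q) to q − p. For instance
  ∂EF = F − E.
The resulting 5×10 matrix has rank 4, and its Smith normal form has invariant factors (1,1,1,1).

Boundary ∂_2: C_2 → C_1 maps a triangle to the signed sum of its edges. For instance
  ∂DEF = EF − DF + DE,
  ∂ADE = DE − AE + AD.
This gives a 10×10 integer matrix of rank 6; reducing to Smith normal form yields diagonal entries (1,1,1,1,1,1).

Boundary ∂_3: C_3 → C_2 sends each 3-simplex σ to the alternating sum Σ_i (−1)^i (σ with its i-th vertex removed). For instance
  ∂ABDF = BDF − ADF + ABF − ABD,
  ∂BDEF = DEF − BEF + BDF − BDE.
The resulting 10×5 matrix has rank 4, and its Smith normal form has invariant factors (1,1,1,1).

From H_k ≅ ker(∂_k) / im(∂_{k+1}) we obtain:

  H_0: rank C_0 − rank ∂_1 = 5 − 4 = 1, and the invariant factors of ∂_1 are all 1, so H_0 ≅ Z.
  H_1: rank ker ∂_1 − rank ∂_2 = (10 − 4) − 6 = 0, and the invariant factors of ∂_2 are all 1, so H_1 ≅ 0.
  H_2: rank ker ∂_2 − rank ∂_3 = (10 − 6) − 4 = 0, and the invariant factors of ∂_3 are all 1, so H_2 ≅ 0.
  H_3: rank ker ∂_3 − rank ∂_4 = (5 − 4) − 0 = 1, and there is no ∂_4, so H_3 ≅ Z.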